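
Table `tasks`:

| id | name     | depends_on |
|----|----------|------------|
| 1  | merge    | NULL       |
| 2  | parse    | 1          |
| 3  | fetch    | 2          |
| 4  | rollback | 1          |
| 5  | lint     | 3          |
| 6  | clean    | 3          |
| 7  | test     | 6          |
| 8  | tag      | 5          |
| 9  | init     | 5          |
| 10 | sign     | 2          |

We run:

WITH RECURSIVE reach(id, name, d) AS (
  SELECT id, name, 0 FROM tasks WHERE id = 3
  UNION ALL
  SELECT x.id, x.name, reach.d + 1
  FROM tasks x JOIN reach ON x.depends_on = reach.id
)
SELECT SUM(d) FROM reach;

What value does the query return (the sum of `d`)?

Base: id=3 (fetch) at d 0.
Iteration 1: rows with depends_on in {3} -> lint (id 5, d 1), clean (id 6, d 1).
Iteration 2: rows with depends_on in {5,6} -> test (id 7, d 2), tag (id 8, d 2), init (id 9, d 2).
Iteration 3: no rows with depends_on in {7,8,9}; recursion stops.
SUM(d) = 0 + 1 + 1 + 2 + 2 + 2 = 8.

8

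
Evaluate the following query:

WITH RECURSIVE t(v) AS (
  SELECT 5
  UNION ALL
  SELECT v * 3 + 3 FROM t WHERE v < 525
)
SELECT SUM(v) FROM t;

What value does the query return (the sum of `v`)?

Base: v=5.
Iteration 1: 5 < 525 holds -> v = 5 * 3 + 3 = 18.
Iteration 2: 18 < 525 holds -> v = 18 * 3 + 3 = 57.
Iteration 3: 57 < 525 holds -> v = 57 * 3 + 3 = 174.
Iteration 4: 174 < 525 holds -> v = 174 * 3 + 3 = 525.
Iteration 5: 525 < 525 fails; recursion stops.
SUM(v) = 5 + 18 + 57 + 174 + 525 = 779.

779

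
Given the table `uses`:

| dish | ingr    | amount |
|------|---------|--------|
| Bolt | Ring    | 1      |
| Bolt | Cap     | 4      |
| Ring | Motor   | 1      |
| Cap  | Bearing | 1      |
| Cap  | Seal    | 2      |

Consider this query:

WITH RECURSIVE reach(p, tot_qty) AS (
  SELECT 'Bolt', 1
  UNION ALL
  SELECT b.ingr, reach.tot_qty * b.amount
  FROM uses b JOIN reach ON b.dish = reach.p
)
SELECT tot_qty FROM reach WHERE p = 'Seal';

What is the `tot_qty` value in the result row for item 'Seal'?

Base: (Bolt, tot_qty=1).
Iteration 1: components of {Bolt} -> Cap = 1*4 = 4, Ring = 1*1 = 1.
Iteration 2: components of {Cap,Ring} -> Bearing = 4*1 = 4, Motor = 1*1 = 1, Seal = 4*2 = 8.
Iteration 3: no further components; recursion stops.

8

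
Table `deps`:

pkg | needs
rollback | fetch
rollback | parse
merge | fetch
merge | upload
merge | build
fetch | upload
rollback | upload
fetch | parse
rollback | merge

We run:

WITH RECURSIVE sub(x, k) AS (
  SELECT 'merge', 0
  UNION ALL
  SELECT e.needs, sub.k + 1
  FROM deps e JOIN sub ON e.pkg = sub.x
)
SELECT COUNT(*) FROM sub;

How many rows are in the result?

Base: (merge, k=0).
Iteration 1: edges from {merge} -> (build, k=1), (fetch, k=1), (upload, k=1).
Iteration 2: edges from {build,fetch,upload} -> (parse, k=2), (upload, k=2).
Iteration 3: no outgoing edges from {parse,upload}; recursion stops.
Total rows emitted: 6.

6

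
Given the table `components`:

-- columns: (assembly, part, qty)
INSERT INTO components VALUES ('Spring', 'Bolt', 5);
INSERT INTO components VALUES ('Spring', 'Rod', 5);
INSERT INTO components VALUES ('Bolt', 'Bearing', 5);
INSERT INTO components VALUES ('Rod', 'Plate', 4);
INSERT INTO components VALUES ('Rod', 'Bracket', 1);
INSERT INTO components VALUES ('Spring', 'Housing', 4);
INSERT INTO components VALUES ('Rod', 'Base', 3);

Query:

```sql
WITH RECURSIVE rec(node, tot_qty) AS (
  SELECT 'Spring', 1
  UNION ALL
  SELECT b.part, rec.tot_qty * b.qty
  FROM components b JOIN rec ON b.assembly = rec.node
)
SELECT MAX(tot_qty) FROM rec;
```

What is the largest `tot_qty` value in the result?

Base: (Spring, tot_qty=1).
Iteration 1: components of {Spring} -> Bolt = 1*5 = 5, Housing = 1*4 = 4, Rod = 1*5 = 5.
Iteration 2: components of {Bolt,Housing,Rod} -> Base = 5*3 = 15, Bearing = 5*5 = 25, Bracket = 5*1 = 5, Plate = 5*4 = 20.
Iteration 3: no further components; recursion stops.
tot_qty values: 1, 5, 5, 4, 25, 20, 5, 15; the maximum is 25.

25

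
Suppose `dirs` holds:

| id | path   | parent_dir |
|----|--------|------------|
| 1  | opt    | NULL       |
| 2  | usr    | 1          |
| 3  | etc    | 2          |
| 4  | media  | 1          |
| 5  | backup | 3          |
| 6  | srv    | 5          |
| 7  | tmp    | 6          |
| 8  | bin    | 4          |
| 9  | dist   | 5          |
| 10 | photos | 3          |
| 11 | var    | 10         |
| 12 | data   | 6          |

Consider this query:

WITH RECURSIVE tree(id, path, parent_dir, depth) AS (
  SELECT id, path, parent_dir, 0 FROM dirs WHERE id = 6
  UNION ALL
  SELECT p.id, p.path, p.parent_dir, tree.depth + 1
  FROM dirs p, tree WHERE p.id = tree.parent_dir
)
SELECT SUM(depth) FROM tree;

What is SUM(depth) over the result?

Base: id=6 (srv), parent_dir=5, depth 0.
Iteration 1: join on id=5 -> backup (id 5, parent_dir=3, depth 1).
Iteration 2: join on id=3 -> etc (id 3, parent_dir=2, depth 2).
Iteration 3: join on id=2 -> usr (id 2, parent_dir=1, depth 3).
Iteration 4: join on id=1 -> opt (id 1, parent_dir=NULL, depth 4).
Iteration 5: parent_dir is NULL; no match; recursion stops.
SUM(depth) = 0 + 1 + 2 + 3 + 4 = 10.

10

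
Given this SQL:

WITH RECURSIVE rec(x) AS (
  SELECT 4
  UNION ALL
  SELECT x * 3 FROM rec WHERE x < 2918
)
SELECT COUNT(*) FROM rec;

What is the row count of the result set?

Base: x=4.
Iteration 1: 4 < 2918 holds -> x = 4 * 3 = 12.
Iteration 2: 12 < 2918 holds -> x = 12 * 3 = 36.
Iteration 3: 36 < 2918 holds -> x = 36 * 3 = 108.
Iteration 4: 108 < 2918 holds -> x = 108 * 3 = 324.
Iteration 5: 324 < 2918 holds -> x = 324 * 3 = 972.
Iteration 6: 972 < 2918 holds -> x = 972 * 3 = 2916.
Iteration 7: 2916 < 2918 holds -> x = 2916 * 3 = 8748.
Iteration 8: 8748 < 2918 fails; recursion stops.
Total rows emitted: 8.

8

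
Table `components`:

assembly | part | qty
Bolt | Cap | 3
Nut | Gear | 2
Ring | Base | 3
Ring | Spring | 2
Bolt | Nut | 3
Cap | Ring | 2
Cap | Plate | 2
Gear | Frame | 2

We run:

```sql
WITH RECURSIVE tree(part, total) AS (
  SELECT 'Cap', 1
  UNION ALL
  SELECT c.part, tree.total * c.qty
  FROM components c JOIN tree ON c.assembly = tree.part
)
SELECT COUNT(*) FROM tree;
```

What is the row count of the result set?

5

Base: (Cap, total=1).
Iteration 1: components of {Cap} -> Plate = 1*2 = 2, Ring = 1*2 = 2.
Iteration 2: components of {Plate,Ring} -> Base = 2*3 = 6, Spring = 2*2 = 4.
Iteration 3: no further components; recursion stops.
Total rows emitted: 5.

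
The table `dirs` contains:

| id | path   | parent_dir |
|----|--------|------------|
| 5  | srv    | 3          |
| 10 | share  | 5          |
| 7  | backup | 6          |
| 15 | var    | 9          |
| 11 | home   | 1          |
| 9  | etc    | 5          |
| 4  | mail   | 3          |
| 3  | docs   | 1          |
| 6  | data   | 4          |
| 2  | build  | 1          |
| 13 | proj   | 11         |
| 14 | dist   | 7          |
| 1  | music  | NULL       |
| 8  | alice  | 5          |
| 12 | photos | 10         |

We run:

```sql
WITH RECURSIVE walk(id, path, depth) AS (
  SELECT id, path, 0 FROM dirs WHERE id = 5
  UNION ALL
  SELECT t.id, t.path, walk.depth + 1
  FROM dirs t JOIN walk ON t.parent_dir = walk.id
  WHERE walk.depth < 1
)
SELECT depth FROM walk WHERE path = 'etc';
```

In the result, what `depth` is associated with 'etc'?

Base: id=5 (srv) at depth 0.
Iteration 1: rows with parent_dir in {5} -> alice (id 8, depth 1), etc (id 9, depth 1), share (id 10, depth 1).
Iteration 2: depth < 1 fails for all current rows; recursion stops.

1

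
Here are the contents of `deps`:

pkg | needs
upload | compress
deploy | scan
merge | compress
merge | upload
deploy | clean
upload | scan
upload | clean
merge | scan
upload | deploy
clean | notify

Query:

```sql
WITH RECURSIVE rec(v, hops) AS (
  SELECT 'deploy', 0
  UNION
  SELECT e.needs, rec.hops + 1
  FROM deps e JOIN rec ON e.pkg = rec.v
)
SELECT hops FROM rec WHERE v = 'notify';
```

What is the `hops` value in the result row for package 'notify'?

2

Base: (deploy, hops=0).
Iteration 1: edges from {deploy} -> (clean, hops=1), (scan, hops=1).
Iteration 2: edges from {clean,scan} -> (notify, hops=2).
Iteration 3: no outgoing edges from {notify}; recursion stops.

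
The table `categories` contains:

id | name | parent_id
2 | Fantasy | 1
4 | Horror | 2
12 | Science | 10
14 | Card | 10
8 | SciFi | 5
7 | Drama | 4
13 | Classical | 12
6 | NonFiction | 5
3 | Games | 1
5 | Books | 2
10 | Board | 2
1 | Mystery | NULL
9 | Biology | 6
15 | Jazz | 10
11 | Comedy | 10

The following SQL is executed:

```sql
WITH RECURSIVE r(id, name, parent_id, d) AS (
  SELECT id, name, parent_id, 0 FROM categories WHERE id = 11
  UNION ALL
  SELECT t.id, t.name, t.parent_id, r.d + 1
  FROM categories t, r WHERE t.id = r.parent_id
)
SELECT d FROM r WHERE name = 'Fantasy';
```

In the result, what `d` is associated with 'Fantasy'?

2

Base: id=11 (Comedy), parent_id=10, d 0.
Iteration 1: join on id=10 -> Board (id 10, parent_id=2, d 1).
Iteration 2: join on id=2 -> Fantasy (id 2, parent_id=1, d 2).
Iteration 3: join on id=1 -> Mystery (id 1, parent_id=NULL, d 3).
Iteration 4: parent_id is NULL; no match; recursion stops.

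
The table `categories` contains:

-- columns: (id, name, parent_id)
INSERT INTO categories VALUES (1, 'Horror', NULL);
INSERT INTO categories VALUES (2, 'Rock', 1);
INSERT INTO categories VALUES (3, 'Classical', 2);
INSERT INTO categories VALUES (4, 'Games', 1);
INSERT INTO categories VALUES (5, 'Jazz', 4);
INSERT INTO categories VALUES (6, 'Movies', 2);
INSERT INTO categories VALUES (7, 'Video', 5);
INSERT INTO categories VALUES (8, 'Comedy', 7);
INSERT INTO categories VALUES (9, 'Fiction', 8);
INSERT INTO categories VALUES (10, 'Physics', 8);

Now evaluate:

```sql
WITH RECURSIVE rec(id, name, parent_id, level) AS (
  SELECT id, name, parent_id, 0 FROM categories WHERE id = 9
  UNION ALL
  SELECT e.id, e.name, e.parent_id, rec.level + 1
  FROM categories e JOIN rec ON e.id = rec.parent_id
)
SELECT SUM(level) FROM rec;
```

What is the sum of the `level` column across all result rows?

Base: id=9 (Fiction), parent_id=8, level 0.
Iteration 1: join on id=8 -> Comedy (id 8, parent_id=7, level 1).
Iteration 2: join on id=7 -> Video (id 7, parent_id=5, level 2).
Iteration 3: join on id=5 -> Jazz (id 5, parent_id=4, level 3).
Iteration 4: join on id=4 -> Games (id 4, parent_id=1, level 4).
Iteration 5: join on id=1 -> Horror (id 1, parent_id=NULL, level 5).
Iteration 6: parent_id is NULL; no match; recursion stops.
SUM(level) = 0 + 1 + 2 + 3 + 4 + 5 = 15.

15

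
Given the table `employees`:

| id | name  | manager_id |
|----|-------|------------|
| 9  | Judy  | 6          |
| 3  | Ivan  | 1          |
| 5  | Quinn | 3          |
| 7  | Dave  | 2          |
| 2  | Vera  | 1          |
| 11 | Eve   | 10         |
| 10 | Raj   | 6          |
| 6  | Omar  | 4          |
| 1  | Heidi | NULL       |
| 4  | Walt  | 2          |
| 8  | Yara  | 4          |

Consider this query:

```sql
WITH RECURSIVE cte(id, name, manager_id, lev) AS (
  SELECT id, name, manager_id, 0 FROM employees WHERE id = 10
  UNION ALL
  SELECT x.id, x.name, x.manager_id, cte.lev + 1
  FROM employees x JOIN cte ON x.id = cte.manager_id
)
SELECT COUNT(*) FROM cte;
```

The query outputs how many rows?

Base: id=10 (Raj), manager_id=6, lev 0.
Iteration 1: join on id=6 -> Omar (id 6, manager_id=4, lev 1).
Iteration 2: join on id=4 -> Walt (id 4, manager_id=2, lev 2).
Iteration 3: join on id=2 -> Vera (id 2, manager_id=1, lev 3).
Iteration 4: join on id=1 -> Heidi (id 1, manager_id=NULL, lev 4).
Iteration 5: manager_id is NULL; no match; recursion stops.
Total rows emitted: 5.

5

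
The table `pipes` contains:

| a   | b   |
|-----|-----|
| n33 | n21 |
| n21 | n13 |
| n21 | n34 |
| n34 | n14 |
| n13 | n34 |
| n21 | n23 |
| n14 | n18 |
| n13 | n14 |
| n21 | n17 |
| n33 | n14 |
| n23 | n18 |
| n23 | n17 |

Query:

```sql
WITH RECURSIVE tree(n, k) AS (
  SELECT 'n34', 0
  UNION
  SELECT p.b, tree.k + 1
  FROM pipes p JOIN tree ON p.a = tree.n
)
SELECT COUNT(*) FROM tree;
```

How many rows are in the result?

Base: (n34, k=0).
Iteration 1: edges from {n34} -> (n14, k=1).
Iteration 2: edges from {n14} -> (n18, k=2).
Iteration 3: no outgoing edges from {n18}; recursion stops.
Total rows emitted: 3.

3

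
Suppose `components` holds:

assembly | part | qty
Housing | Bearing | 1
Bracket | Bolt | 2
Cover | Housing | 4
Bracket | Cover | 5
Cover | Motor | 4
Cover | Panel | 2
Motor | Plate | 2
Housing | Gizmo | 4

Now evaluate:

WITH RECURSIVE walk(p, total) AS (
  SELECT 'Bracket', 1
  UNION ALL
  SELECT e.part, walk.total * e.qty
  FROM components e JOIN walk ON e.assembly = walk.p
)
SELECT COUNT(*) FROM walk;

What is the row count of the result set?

9

Base: (Bracket, total=1).
Iteration 1: components of {Bracket} -> Bolt = 1*2 = 2, Cover = 1*5 = 5.
Iteration 2: components of {Bolt,Cover} -> Housing = 5*4 = 20, Motor = 5*4 = 20, Panel = 5*2 = 10.
Iteration 3: components of {Housing,Motor,Panel} -> Bearing = 20*1 = 20, Gizmo = 20*4 = 80, Plate = 20*2 = 40.
Iteration 4: no further components; recursion stops.
Total rows emitted: 9.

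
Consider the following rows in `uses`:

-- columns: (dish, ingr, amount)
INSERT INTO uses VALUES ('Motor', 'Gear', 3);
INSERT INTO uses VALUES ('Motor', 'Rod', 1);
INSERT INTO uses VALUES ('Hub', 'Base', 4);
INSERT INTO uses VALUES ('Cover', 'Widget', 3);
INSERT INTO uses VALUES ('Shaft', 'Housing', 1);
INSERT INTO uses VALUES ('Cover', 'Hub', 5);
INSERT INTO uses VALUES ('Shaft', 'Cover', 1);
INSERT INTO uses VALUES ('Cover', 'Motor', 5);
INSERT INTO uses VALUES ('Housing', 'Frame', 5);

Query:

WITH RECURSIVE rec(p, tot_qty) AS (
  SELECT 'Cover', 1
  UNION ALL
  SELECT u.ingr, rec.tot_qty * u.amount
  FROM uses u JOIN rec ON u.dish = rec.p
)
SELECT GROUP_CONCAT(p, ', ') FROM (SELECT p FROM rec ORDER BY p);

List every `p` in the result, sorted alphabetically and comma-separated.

Base: (Cover, tot_qty=1).
Iteration 1: components of {Cover} -> Hub = 1*5 = 5, Motor = 1*5 = 5, Widget = 1*3 = 3.
Iteration 2: components of {Hub,Motor,Widget} -> Base = 5*4 = 20, Gear = 5*3 = 15, Rod = 5*1 = 5.
Iteration 3: no further components; recursion stops.

Base, Cover, Gear, Hub, Motor, Rod, Widget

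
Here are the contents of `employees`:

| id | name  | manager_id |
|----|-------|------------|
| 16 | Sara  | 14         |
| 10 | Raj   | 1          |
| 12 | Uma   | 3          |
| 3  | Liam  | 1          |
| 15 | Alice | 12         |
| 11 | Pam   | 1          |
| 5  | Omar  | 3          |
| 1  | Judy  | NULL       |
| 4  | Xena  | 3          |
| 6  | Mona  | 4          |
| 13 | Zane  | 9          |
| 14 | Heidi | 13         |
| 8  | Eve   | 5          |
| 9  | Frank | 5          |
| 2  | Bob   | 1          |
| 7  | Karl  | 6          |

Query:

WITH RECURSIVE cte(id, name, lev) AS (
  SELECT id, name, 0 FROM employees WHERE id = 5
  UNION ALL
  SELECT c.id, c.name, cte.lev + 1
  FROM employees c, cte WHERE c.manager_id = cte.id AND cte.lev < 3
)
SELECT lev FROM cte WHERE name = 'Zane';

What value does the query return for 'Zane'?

2

Base: id=5 (Omar) at lev 0.
Iteration 1: rows with manager_id in {5} -> Eve (id 8, lev 1), Frank (id 9, lev 1).
Iteration 2: rows with manager_id in {8,9} -> Zane (id 13, lev 2).
Iteration 3: rows with manager_id in {13} -> Heidi (id 14, lev 3).
Iteration 4: lev < 3 fails for all current rows; recursion stops.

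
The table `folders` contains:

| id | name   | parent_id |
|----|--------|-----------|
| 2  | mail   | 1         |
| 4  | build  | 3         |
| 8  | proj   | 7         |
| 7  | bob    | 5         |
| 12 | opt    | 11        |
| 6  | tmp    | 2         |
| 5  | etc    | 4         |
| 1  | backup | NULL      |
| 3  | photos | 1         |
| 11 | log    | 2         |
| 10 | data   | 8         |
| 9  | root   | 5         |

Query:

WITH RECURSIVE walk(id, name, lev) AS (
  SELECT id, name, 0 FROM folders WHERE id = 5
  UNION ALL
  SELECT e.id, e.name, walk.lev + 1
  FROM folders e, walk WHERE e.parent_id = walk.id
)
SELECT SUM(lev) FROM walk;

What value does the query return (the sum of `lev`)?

7

Base: id=5 (etc) at lev 0.
Iteration 1: rows with parent_id in {5} -> bob (id 7, lev 1), root (id 9, lev 1).
Iteration 2: rows with parent_id in {7,9} -> proj (id 8, lev 2).
Iteration 3: rows with parent_id in {8} -> data (id 10, lev 3).
Iteration 4: no rows with parent_id in {10}; recursion stops.
SUM(lev) = 0 + 1 + 1 + 2 + 3 = 7.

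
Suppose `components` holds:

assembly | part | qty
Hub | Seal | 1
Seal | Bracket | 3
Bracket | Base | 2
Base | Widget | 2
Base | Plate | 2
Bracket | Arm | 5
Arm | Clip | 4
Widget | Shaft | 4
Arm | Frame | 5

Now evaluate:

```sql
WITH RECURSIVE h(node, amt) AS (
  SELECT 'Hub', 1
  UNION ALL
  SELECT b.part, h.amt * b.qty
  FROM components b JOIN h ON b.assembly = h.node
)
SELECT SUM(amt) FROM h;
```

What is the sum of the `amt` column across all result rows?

233

Base: (Hub, amt=1).
Iteration 1: components of {Hub} -> Seal = 1*1 = 1.
Iteration 2: components of {Seal} -> Bracket = 1*3 = 3.
Iteration 3: components of {Bracket} -> Arm = 3*5 = 15, Base = 3*2 = 6.
Iteration 4: components of {Arm,Base} -> Clip = 15*4 = 60, Frame = 15*5 = 75, Plate = 6*2 = 12, Widget = 6*2 = 12.
Iteration 5: components of {Clip,Frame,Plate,Widget} -> Shaft = 12*4 = 48.
Iteration 6: no further components; recursion stops.
SUM(amt) = 1 + 1 + 3 + 6 + 15 + 12 + 12 + 60 + 75 + 48 = 233.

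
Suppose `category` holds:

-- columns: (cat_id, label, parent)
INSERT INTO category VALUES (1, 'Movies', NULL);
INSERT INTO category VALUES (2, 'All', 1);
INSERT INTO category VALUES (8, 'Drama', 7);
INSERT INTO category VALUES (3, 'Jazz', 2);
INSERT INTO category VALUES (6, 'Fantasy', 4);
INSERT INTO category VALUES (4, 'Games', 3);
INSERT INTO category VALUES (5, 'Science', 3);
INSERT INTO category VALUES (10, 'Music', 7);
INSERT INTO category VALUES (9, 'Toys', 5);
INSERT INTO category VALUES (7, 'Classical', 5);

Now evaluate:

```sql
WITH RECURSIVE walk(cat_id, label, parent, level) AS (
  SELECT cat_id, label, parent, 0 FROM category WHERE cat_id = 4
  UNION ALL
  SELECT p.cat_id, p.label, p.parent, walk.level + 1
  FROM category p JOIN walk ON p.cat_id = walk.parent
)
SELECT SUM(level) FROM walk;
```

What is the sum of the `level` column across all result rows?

Base: cat_id=4 (Games), parent=3, level 0.
Iteration 1: join on cat_id=3 -> Jazz (id 3, parent=2, level 1).
Iteration 2: join on cat_id=2 -> All (id 2, parent=1, level 2).
Iteration 3: join on cat_id=1 -> Movies (id 1, parent=NULL, level 3).
Iteration 4: parent is NULL; no match; recursion stops.
SUM(level) = 0 + 1 + 2 + 3 = 6.

6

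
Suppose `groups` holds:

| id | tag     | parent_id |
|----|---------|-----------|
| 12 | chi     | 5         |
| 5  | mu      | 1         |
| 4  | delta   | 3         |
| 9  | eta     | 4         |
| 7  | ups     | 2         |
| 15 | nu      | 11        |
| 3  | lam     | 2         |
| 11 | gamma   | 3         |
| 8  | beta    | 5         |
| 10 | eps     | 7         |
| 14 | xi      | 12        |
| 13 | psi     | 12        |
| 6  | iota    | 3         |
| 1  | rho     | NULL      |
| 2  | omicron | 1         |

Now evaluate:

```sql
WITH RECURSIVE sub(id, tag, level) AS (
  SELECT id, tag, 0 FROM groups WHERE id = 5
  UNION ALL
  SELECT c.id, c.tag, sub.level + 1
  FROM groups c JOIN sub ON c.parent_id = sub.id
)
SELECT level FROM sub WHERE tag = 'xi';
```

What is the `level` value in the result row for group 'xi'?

Base: id=5 (mu) at level 0.
Iteration 1: rows with parent_id in {5} -> beta (id 8, level 1), chi (id 12, level 1).
Iteration 2: rows with parent_id in {8,12} -> psi (id 13, level 2), xi (id 14, level 2).
Iteration 3: no rows with parent_id in {13,14}; recursion stops.

2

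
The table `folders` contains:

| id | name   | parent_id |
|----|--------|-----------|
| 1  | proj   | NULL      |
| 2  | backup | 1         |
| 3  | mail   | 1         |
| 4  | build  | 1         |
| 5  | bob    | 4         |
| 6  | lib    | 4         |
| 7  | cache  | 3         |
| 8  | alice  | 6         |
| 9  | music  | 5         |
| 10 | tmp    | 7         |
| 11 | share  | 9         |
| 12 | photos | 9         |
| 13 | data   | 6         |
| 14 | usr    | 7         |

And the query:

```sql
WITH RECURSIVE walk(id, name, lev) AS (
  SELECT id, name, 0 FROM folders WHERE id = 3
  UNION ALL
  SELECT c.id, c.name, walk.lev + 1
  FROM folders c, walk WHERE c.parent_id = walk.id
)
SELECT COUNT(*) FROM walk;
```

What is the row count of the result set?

4

Base: id=3 (mail) at lev 0.
Iteration 1: rows with parent_id in {3} -> cache (id 7, lev 1).
Iteration 2: rows with parent_id in {7} -> tmp (id 10, lev 2), usr (id 14, lev 2).
Iteration 3: no rows with parent_id in {10,14}; recursion stops.
Total rows emitted: 4.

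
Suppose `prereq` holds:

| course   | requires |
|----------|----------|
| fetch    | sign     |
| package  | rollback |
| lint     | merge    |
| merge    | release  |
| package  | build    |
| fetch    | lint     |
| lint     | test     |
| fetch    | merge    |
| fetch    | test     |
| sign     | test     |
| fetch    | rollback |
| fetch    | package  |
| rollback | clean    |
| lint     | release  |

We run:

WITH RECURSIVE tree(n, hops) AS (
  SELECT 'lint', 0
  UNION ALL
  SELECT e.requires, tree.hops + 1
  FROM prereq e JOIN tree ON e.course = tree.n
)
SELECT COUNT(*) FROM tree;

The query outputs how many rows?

5

Base: (lint, hops=0).
Iteration 1: edges from {lint} -> (merge, hops=1), (release, hops=1), (test, hops=1).
Iteration 2: edges from {merge,release,test} -> (release, hops=2).
Iteration 3: no outgoing edges from {release}; recursion stops.
Total rows emitted: 5.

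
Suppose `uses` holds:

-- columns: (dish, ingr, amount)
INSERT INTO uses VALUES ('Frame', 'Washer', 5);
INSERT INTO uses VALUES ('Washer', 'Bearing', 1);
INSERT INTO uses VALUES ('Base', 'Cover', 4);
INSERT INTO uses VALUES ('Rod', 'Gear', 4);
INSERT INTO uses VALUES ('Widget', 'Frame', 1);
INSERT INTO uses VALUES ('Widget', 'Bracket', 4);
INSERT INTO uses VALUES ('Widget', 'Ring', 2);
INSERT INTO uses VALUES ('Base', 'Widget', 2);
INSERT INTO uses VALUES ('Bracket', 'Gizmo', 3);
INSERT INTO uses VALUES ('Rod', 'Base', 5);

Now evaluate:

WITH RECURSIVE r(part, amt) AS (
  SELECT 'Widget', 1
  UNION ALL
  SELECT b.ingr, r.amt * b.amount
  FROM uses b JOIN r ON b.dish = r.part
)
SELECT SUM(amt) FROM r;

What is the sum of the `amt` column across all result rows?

Base: (Widget, amt=1).
Iteration 1: components of {Widget} -> Bracket = 1*4 = 4, Frame = 1*1 = 1, Ring = 1*2 = 2.
Iteration 2: components of {Bracket,Frame,Ring} -> Gizmo = 4*3 = 12, Washer = 1*5 = 5.
Iteration 3: components of {Gizmo,Washer} -> Bearing = 5*1 = 5.
Iteration 4: no further components; recursion stops.
SUM(amt) = 1 + 1 + 2 + 4 + 5 + 12 + 5 = 30.

30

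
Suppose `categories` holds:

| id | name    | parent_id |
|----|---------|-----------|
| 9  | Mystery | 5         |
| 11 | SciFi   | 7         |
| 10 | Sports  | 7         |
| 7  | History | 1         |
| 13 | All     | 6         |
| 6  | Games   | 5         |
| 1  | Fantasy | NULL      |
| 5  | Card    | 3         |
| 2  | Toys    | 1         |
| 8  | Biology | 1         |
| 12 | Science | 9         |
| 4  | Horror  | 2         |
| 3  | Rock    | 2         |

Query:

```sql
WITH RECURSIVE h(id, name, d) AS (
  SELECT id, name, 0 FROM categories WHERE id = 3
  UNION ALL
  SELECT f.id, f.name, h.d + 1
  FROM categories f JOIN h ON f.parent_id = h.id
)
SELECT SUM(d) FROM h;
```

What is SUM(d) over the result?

11

Base: id=3 (Rock) at d 0.
Iteration 1: rows with parent_id in {3} -> Card (id 5, d 1).
Iteration 2: rows with parent_id in {5} -> Games (id 6, d 2), Mystery (id 9, d 2).
Iteration 3: rows with parent_id in {6,9} -> Science (id 12, d 3), All (id 13, d 3).
Iteration 4: no rows with parent_id in {12,13}; recursion stops.
SUM(d) = 0 + 1 + 2 + 2 + 3 + 3 = 11.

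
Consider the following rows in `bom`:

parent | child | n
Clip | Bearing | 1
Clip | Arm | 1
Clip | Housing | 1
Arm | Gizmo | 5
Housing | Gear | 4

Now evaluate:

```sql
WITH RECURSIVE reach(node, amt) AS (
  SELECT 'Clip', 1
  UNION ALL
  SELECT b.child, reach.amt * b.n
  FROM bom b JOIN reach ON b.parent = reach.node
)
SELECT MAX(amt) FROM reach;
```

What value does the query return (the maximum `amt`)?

5

Base: (Clip, amt=1).
Iteration 1: components of {Clip} -> Arm = 1*1 = 1, Bearing = 1*1 = 1, Housing = 1*1 = 1.
Iteration 2: components of {Arm,Bearing,Housing} -> Gear = 1*4 = 4, Gizmo = 1*5 = 5.
Iteration 3: no further components; recursion stops.
amt values: 1, 1, 1, 1, 5, 4; the maximum is 5.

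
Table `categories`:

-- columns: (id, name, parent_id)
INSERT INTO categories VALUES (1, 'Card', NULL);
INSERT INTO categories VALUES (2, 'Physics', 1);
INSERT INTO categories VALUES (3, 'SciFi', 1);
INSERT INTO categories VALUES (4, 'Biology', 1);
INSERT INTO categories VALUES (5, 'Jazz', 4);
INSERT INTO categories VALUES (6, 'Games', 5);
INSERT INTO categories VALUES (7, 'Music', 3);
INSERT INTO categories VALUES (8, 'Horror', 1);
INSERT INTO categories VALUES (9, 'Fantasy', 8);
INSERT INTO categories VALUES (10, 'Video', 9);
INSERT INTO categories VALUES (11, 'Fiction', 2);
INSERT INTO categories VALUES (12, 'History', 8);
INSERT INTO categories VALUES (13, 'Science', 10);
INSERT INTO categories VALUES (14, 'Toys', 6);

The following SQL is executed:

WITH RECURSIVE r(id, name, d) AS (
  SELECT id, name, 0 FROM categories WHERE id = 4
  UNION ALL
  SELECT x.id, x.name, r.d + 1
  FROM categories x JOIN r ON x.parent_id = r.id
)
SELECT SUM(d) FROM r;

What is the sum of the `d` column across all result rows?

6

Base: id=4 (Biology) at d 0.
Iteration 1: rows with parent_id in {4} -> Jazz (id 5, d 1).
Iteration 2: rows with parent_id in {5} -> Games (id 6, d 2).
Iteration 3: rows with parent_id in {6} -> Toys (id 14, d 3).
Iteration 4: no rows with parent_id in {14}; recursion stops.
SUM(d) = 0 + 1 + 2 + 3 = 6.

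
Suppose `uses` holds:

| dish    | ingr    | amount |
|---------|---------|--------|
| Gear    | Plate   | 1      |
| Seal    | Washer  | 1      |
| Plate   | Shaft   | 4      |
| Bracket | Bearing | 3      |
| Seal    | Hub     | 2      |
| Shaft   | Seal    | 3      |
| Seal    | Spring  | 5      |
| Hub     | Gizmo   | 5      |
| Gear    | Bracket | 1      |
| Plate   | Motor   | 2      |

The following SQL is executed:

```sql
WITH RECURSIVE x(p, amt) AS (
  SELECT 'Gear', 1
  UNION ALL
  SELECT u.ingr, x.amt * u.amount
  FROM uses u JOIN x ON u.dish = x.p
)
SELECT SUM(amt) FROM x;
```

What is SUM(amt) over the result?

240

Base: (Gear, amt=1).
Iteration 1: components of {Gear} -> Bracket = 1*1 = 1, Plate = 1*1 = 1.
Iteration 2: components of {Bracket,Plate} -> Bearing = 1*3 = 3, Motor = 1*2 = 2, Shaft = 1*4 = 4.
Iteration 3: components of {Bearing,Motor,Shaft} -> Seal = 4*3 = 12.
Iteration 4: components of {Seal} -> Hub = 12*2 = 24, Spring = 12*5 = 60, Washer = 12*1 = 12.
Iteration 5: components of {Hub,Spring,Washer} -> Gizmo = 24*5 = 120.
Iteration 6: no further components; recursion stops.
SUM(amt) = 1 + 1 + 1 + 3 + 2 + 4 + 12 + 12 + 60 + 24 + 120 = 240.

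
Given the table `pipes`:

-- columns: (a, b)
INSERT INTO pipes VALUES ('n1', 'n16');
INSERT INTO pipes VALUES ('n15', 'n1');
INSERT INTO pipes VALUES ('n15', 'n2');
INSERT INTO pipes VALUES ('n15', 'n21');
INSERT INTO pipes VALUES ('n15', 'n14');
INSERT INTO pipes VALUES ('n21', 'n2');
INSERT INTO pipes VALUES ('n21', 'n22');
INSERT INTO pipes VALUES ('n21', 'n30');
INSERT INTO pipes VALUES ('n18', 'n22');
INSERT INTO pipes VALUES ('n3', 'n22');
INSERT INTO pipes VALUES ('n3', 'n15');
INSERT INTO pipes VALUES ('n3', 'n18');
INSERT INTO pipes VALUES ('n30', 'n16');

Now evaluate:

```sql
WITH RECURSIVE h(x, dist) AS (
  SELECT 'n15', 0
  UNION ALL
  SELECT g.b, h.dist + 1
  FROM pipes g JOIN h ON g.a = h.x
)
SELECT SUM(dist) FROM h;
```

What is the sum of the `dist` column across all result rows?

Base: (n15, dist=0).
Iteration 1: edges from {n15} -> (n1, dist=1), (n14, dist=1), (n2, dist=1), (n21, dist=1).
Iteration 2: edges from {n1,n14,n2,n21} -> (n16, dist=2), (n2, dist=2), (n22, dist=2), (n30, dist=2).
Iteration 3: edges from {n16,n2,n22,n30} -> (n16, dist=3).
Iteration 4: no outgoing edges from {n16}; recursion stops.
SUM(dist) = 0 + 1 + 1 + 1 + 1 + 2 + 2 + 2 + 2 + 3 = 15.

15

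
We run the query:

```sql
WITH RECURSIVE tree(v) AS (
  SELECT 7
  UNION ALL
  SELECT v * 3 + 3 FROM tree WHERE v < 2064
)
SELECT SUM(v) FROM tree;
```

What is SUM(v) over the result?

3085

Base: v=7.
Iteration 1: 7 < 2064 holds -> v = 7 * 3 + 3 = 24.
Iteration 2: 24 < 2064 holds -> v = 24 * 3 + 3 = 75.
Iteration 3: 75 < 2064 holds -> v = 75 * 3 + 3 = 228.
Iteration 4: 228 < 2064 holds -> v = 228 * 3 + 3 = 687.
Iteration 5: 687 < 2064 holds -> v = 687 * 3 + 3 = 2064.
Iteration 6: 2064 < 2064 fails; recursion stops.
SUM(v) = 7 + 24 + 75 + 228 + 687 + 2064 = 3085.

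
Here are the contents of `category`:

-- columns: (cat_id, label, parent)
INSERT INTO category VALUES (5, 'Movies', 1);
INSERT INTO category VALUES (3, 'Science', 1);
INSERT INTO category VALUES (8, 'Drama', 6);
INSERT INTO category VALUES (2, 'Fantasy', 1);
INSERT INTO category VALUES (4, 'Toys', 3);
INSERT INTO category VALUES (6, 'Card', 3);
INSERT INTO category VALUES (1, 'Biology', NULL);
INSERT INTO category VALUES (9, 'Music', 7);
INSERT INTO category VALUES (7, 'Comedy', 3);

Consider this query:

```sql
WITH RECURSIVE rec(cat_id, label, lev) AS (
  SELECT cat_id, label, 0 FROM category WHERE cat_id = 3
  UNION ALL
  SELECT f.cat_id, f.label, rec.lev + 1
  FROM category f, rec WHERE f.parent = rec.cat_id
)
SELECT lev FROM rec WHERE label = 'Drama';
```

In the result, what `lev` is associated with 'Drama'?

2

Base: cat_id=3 (Science) at lev 0.
Iteration 1: rows with parent in {3} -> Toys (id 4, lev 1), Card (id 6, lev 1), Comedy (id 7, lev 1).
Iteration 2: rows with parent in {4,6,7} -> Drama (id 8, lev 2), Music (id 9, lev 2).
Iteration 3: no rows with parent in {8,9}; recursion stops.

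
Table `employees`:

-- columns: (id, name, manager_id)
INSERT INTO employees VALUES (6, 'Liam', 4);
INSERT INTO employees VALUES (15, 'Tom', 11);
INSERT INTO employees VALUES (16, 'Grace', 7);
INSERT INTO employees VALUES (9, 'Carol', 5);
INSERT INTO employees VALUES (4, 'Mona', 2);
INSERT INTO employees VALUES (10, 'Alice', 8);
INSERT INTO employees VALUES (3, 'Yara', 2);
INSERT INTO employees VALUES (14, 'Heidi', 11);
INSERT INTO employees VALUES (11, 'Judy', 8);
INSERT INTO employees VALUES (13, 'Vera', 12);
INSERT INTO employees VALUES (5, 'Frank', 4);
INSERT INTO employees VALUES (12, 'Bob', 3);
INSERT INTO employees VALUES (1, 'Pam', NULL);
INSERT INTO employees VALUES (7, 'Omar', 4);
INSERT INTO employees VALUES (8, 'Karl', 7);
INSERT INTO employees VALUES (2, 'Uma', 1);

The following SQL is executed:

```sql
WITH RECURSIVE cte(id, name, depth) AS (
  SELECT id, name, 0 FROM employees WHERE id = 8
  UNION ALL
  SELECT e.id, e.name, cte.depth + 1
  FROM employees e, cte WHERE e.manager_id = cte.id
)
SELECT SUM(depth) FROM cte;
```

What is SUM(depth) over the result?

Base: id=8 (Karl) at depth 0.
Iteration 1: rows with manager_id in {8} -> Alice (id 10, depth 1), Judy (id 11, depth 1).
Iteration 2: rows with manager_id in {10,11} -> Heidi (id 14, depth 2), Tom (id 15, depth 2).
Iteration 3: no rows with manager_id in {14,15}; recursion stops.
SUM(depth) = 0 + 1 + 1 + 2 + 2 = 6.

6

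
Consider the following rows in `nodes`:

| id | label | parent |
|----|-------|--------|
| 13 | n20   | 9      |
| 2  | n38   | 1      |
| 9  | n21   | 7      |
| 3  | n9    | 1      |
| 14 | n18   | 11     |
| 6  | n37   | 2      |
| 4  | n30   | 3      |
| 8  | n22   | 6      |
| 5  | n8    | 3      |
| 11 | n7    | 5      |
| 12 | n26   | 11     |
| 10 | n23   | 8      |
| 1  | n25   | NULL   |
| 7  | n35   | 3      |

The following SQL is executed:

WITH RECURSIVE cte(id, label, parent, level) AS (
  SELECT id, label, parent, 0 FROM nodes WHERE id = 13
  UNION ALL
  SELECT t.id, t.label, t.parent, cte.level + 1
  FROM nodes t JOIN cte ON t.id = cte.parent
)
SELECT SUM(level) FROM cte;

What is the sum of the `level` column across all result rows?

10

Base: id=13 (n20), parent=9, level 0.
Iteration 1: join on id=9 -> n21 (id 9, parent=7, level 1).
Iteration 2: join on id=7 -> n35 (id 7, parent=3, level 2).
Iteration 3: join on id=3 -> n9 (id 3, parent=1, level 3).
Iteration 4: join on id=1 -> n25 (id 1, parent=NULL, level 4).
Iteration 5: parent is NULL; no match; recursion stops.
SUM(level) = 0 + 1 + 2 + 3 + 4 = 10.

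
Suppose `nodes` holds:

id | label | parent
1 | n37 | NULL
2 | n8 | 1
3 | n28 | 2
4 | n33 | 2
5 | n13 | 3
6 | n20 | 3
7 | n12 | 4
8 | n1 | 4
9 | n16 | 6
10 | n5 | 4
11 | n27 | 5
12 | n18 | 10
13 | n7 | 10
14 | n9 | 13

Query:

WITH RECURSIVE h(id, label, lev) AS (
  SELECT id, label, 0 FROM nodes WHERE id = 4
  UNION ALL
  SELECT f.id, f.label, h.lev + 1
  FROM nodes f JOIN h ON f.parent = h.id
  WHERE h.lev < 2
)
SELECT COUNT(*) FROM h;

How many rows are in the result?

Base: id=4 (n33) at lev 0.
Iteration 1: rows with parent in {4} -> n12 (id 7, lev 1), n1 (id 8, lev 1), n5 (id 10, lev 1).
Iteration 2: rows with parent in {7,8,10} -> n18 (id 12, lev 2), n7 (id 13, lev 2).
Iteration 3: lev < 2 fails for all current rows; recursion stops.
Total rows emitted: 6.

6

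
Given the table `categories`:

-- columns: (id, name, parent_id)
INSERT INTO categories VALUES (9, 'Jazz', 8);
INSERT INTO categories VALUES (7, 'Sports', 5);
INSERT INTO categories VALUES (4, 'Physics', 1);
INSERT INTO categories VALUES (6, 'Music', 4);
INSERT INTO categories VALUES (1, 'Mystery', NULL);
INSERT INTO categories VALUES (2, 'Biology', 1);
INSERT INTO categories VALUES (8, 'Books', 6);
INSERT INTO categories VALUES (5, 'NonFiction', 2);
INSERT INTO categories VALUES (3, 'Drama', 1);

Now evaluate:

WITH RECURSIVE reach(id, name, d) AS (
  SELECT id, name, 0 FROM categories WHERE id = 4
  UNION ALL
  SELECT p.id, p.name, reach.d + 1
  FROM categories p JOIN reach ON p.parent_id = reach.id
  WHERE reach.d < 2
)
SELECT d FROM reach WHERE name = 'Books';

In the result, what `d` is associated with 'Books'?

Base: id=4 (Physics) at d 0.
Iteration 1: rows with parent_id in {4} -> Music (id 6, d 1).
Iteration 2: rows with parent_id in {6} -> Books (id 8, d 2).
Iteration 3: d < 2 fails for all current rows; recursion stops.

2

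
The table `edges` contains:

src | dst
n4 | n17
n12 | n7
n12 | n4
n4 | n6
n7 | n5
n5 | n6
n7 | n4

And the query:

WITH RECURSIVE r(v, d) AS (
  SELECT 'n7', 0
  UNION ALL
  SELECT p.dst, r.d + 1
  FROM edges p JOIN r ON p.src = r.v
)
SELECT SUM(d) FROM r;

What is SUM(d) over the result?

8

Base: (n7, d=0).
Iteration 1: edges from {n7} -> (n4, d=1), (n5, d=1).
Iteration 2: edges from {n4,n5} -> (n17, d=2), (n6, d=2) x2. [UNION ALL keeps all 3 new rows, including repeats]
Iteration 3: no outgoing edges from {n17,n6}; recursion stops.
SUM(d) = 0 + 1 + 1 + 2 + 2 + 2 = 8.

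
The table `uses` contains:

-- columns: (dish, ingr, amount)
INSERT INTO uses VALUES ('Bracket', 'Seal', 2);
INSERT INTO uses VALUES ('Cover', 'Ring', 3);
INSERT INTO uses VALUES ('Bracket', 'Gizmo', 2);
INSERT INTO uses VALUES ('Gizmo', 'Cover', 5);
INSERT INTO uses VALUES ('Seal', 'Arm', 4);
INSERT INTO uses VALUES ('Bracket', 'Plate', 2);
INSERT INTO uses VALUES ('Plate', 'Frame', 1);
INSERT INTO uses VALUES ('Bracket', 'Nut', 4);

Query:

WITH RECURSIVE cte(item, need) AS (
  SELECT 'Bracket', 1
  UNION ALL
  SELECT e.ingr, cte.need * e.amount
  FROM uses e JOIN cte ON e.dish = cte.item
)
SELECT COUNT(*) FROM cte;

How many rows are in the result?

9

Base: (Bracket, need=1).
Iteration 1: components of {Bracket} -> Gizmo = 1*2 = 2, Nut = 1*4 = 4, Plate = 1*2 = 2, Seal = 1*2 = 2.
Iteration 2: components of {Gizmo,Nut,Plate,Seal} -> Arm = 2*4 = 8, Cover = 2*5 = 10, Frame = 2*1 = 2.
Iteration 3: components of {Arm,Cover,Frame} -> Ring = 10*3 = 30.
Iteration 4: no further components; recursion stops.
Total rows emitted: 9.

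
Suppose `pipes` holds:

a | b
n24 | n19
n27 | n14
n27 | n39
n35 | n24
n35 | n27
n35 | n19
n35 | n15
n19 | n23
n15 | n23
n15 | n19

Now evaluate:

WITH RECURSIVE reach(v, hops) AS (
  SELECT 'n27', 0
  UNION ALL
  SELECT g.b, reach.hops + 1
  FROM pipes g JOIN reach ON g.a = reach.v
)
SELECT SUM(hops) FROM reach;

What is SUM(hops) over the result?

2

Base: (n27, hops=0).
Iteration 1: edges from {n27} -> (n14, hops=1), (n39, hops=1).
Iteration 2: no outgoing edges from {n14,n39}; recursion stops.
SUM(hops) = 0 + 1 + 1 = 2.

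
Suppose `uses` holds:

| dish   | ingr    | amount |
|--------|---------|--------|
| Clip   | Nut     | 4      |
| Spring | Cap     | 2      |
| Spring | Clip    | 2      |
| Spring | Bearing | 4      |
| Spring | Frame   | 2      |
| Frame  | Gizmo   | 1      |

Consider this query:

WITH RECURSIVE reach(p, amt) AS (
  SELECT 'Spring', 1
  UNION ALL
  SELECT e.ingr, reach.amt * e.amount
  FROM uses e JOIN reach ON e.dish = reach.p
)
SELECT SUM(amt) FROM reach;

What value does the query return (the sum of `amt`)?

Base: (Spring, amt=1).
Iteration 1: components of {Spring} -> Bearing = 1*4 = 4, Cap = 1*2 = 2, Clip = 1*2 = 2, Frame = 1*2 = 2.
Iteration 2: components of {Bearing,Cap,Clip,Frame} -> Gizmo = 2*1 = 2, Nut = 2*4 = 8.
Iteration 3: no further components; recursion stops.
SUM(amt) = 1 + 4 + 2 + 2 + 2 + 2 + 8 = 21.

21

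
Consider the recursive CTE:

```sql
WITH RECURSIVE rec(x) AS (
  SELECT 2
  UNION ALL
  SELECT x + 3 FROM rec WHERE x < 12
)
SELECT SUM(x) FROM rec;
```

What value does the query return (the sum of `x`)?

40

Base: x=2.
Iteration 1: 2 < 12 holds -> x = 2 + 3 = 5.
Iteration 2: 5 < 12 holds -> x = 5 + 3 = 8.
Iteration 3: 8 < 12 holds -> x = 8 + 3 = 11.
Iteration 4: 11 < 12 holds -> x = 11 + 3 = 14.
Iteration 5: 14 < 12 fails; recursion stops.
SUM(x) = 2 + 5 + 8 + 11 + 14 = 40.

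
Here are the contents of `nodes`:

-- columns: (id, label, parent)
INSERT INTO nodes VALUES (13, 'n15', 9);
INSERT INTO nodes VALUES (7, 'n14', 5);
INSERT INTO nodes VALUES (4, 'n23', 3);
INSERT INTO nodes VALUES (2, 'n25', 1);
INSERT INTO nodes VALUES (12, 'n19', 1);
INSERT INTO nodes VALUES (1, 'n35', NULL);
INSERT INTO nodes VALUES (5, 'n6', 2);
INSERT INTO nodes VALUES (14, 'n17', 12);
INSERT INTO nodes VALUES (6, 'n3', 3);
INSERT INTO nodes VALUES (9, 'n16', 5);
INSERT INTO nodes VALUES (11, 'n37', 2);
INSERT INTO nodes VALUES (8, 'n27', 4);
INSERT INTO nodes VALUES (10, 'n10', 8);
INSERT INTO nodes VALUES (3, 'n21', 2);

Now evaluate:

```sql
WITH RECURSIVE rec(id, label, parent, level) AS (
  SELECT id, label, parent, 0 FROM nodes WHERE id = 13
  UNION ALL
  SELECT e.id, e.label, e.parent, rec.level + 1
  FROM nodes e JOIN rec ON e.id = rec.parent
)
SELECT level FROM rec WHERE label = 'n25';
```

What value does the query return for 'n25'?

Base: id=13 (n15), parent=9, level 0.
Iteration 1: join on id=9 -> n16 (id 9, parent=5, level 1).
Iteration 2: join on id=5 -> n6 (id 5, parent=2, level 2).
Iteration 3: join on id=2 -> n25 (id 2, parent=1, level 3).
Iteration 4: join on id=1 -> n35 (id 1, parent=NULL, level 4).
Iteration 5: parent is NULL; no match; recursion stops.

3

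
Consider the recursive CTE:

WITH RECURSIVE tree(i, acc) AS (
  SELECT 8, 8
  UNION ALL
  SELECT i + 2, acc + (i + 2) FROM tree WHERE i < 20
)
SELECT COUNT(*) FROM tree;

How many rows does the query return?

7

Base: i=8, acc=8.
Iteration 1: 8 < 20 holds -> i = 8 + 2 = 10, acc = 8 + 10 = 18.
Iteration 2: 10 < 20 holds -> i = 10 + 2 = 12, acc = 18 + 12 = 30.
Iteration 3: 12 < 20 holds -> i = 12 + 2 = 14, acc = 30 + 14 = 44.
Iteration 4: 14 < 20 holds -> i = 14 + 2 = 16, acc = 44 + 16 = 60.
Iteration 5: 16 < 20 holds -> i = 16 + 2 = 18, acc = 60 + 18 = 78.
Iteration 6: 18 < 20 holds -> i = 18 + 2 = 20, acc = 78 + 20 = 98.
Iteration 7: 20 < 20 fails; recursion stops.
Total rows emitted: 7.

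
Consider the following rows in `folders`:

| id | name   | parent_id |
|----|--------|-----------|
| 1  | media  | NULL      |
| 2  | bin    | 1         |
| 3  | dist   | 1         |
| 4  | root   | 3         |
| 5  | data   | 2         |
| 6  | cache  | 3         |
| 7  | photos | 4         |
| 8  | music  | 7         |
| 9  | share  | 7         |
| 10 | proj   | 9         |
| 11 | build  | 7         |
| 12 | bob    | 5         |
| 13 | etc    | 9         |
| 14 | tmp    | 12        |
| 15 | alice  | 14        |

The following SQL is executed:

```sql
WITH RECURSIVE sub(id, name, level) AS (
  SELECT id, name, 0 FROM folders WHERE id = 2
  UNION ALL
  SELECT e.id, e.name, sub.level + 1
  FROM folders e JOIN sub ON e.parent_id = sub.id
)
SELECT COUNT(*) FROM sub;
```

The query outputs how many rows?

Base: id=2 (bin) at level 0.
Iteration 1: rows with parent_id in {2} -> data (id 5, level 1).
Iteration 2: rows with parent_id in {5} -> bob (id 12, level 2).
Iteration 3: rows with parent_id in {12} -> tmp (id 14, level 3).
Iteration 4: rows with parent_id in {14} -> alice (id 15, level 4).
Iteration 5: no rows with parent_id in {15}; recursion stops.
Total rows emitted: 5.

5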